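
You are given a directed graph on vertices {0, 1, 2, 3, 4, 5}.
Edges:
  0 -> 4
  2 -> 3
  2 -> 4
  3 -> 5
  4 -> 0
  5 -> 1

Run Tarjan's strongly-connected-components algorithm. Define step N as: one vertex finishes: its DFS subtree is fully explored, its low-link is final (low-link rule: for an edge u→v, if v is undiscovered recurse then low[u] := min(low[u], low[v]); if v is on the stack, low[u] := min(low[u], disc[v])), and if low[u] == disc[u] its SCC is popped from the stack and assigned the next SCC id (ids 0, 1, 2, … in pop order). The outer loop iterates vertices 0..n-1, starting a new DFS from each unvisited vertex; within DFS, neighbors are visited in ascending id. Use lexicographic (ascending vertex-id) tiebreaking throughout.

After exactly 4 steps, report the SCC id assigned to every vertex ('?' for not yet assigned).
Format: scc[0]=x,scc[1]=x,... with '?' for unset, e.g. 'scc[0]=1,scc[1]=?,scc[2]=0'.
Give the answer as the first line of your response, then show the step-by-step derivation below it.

scc[0]=0,scc[1]=1,scc[2]=?,scc[3]=?,scc[4]=0,scc[5]=2

step 1: low=(low[0]=0,low[1]=?,low[2]=?,low[3]=?,low[4]=0,low[5]=?); scc=(scc[0]=?,scc[1]=?,scc[2]=?,scc[3]=?,scc[4]=?,scc[5]=?)
step 2: low=(low[0]=0,low[1]=?,low[2]=?,low[3]=?,low[4]=0,low[5]=?); scc=(scc[0]=0,scc[1]=?,scc[2]=?,scc[3]=?,scc[4]=0,scc[5]=?)
step 3: low=(low[0]=0,low[1]=2,low[2]=?,low[3]=?,low[4]=0,low[5]=?); scc=(scc[0]=0,scc[1]=1,scc[2]=?,scc[3]=?,scc[4]=0,scc[5]=?)
step 4: low=(low[0]=0,low[1]=2,low[2]=3,low[3]=4,low[4]=0,low[5]=5); scc=(scc[0]=0,scc[1]=1,scc[2]=?,scc[3]=?,scc[4]=0,scc[5]=2)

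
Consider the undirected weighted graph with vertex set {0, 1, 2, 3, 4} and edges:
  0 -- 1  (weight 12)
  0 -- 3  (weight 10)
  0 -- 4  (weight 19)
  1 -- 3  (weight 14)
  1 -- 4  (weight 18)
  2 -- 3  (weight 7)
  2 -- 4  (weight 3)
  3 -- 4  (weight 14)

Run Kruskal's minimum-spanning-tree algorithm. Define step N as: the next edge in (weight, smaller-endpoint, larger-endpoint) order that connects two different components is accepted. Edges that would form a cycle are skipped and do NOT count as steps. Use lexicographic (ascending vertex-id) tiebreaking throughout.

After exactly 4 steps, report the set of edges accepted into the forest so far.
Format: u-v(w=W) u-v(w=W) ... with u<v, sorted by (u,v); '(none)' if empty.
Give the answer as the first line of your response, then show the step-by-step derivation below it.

0-1(w=12) 0-3(w=10) 2-3(w=7) 2-4(w=3)

step 1: add edge 2-4 (w=3); MST = {2-4(w=3)}
step 2: add edge 2-3 (w=7); MST = {2-3(w=7) 2-4(w=3)}
step 3: add edge 0-3 (w=10); MST = {0-3(w=10) 2-3(w=7) 2-4(w=3)}
step 4: add edge 0-1 (w=12); MST = {0-1(w=12) 0-3(w=10) 2-3(w=7) 2-4(w=3)}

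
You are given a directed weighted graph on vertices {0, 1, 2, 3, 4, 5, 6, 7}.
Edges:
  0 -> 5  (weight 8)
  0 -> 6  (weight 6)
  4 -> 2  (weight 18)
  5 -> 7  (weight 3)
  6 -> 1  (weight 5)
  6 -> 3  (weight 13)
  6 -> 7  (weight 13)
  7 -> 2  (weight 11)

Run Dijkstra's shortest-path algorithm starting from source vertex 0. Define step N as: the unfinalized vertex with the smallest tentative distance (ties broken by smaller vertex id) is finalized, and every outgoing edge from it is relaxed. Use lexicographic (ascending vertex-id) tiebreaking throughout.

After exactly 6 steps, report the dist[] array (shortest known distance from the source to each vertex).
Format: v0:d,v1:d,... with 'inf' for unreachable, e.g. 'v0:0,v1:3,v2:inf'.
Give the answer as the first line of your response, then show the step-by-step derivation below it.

v0:0,v1:11,v2:22,v3:19,v4:inf,v5:8,v6:6,v7:11

step 1: dist = v0:0,v1:inf,v2:inf,v3:inf,v4:inf,v5:8,v6:6,v7:inf
step 2: dist = v0:0,v1:11,v2:inf,v3:19,v4:inf,v5:8,v6:6,v7:19
step 3: dist = v0:0,v1:11,v2:inf,v3:19,v4:inf,v5:8,v6:6,v7:11
step 4: dist = v0:0,v1:11,v2:inf,v3:19,v4:inf,v5:8,v6:6,v7:11
step 5: dist = v0:0,v1:11,v2:22,v3:19,v4:inf,v5:8,v6:6,v7:11
step 6: dist = v0:0,v1:11,v2:22,v3:19,v4:inf,v5:8,v6:6,v7:11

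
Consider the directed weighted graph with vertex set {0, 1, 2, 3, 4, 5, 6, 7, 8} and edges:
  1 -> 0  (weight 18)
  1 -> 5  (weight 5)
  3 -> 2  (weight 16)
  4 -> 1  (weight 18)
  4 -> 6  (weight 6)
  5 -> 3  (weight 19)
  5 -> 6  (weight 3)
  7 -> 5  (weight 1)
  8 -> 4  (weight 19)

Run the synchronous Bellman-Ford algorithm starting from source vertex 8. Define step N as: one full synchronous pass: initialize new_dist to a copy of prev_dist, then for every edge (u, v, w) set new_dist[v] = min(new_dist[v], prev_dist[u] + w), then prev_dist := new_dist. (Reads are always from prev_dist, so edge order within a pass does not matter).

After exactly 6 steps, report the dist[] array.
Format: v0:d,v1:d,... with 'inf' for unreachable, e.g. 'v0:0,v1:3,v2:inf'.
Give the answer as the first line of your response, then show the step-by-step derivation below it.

v0:55,v1:37,v2:77,v3:61,v4:19,v5:42,v6:25,v7:inf,v8:0

step 1: dist = v0:inf,v1:inf,v2:inf,v3:inf,v4:19,v5:inf,v6:inf,v7:inf,v8:0
step 2: dist = v0:inf,v1:37,v2:inf,v3:inf,v4:19,v5:inf,v6:25,v7:inf,v8:0
step 3: dist = v0:55,v1:37,v2:inf,v3:inf,v4:19,v5:42,v6:25,v7:inf,v8:0
step 4: dist = v0:55,v1:37,v2:inf,v3:61,v4:19,v5:42,v6:25,v7:inf,v8:0
step 5: dist = v0:55,v1:37,v2:77,v3:61,v4:19,v5:42,v6:25,v7:inf,v8:0
step 6: dist = v0:55,v1:37,v2:77,v3:61,v4:19,v5:42,v6:25,v7:inf,v8:0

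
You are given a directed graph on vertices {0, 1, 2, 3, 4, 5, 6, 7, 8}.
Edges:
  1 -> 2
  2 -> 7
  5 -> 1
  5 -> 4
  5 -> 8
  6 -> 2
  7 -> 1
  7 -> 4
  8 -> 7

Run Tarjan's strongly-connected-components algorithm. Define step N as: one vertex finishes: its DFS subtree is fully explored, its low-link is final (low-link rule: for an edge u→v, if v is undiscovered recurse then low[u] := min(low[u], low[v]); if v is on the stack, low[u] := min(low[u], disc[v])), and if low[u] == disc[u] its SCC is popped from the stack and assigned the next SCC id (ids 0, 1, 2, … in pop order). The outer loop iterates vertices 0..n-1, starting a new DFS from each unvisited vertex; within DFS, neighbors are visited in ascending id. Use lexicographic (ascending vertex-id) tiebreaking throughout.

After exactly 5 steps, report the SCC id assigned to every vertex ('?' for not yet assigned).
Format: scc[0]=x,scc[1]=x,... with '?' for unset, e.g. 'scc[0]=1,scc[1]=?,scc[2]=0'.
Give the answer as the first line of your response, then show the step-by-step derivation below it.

scc[0]=0,scc[1]=2,scc[2]=2,scc[3]=?,scc[4]=1,scc[5]=?,scc[6]=?,scc[7]=2,scc[8]=?

step 1: low=(low[0]=0,low[1]=?,low[2]=?,low[3]=?,low[4]=?,low[5]=?,low[6]=?,low[7]=?,low[8]=?); scc=(scc[0]=0,scc[1]=?,scc[2]=?,scc[3]=?,scc[4]=?,scc[5]=?,scc[6]=?,scc[7]=?,scc[8]=?)
step 2: low=(low[0]=0,low[1]=1,low[2]=2,low[3]=?,low[4]=4,low[5]=?,low[6]=?,low[7]=1,low[8]=?); scc=(scc[0]=0,scc[1]=?,scc[2]=?,scc[3]=?,scc[4]=1,scc[5]=?,scc[6]=?,scc[7]=?,scc[8]=?)
step 3: low=(low[0]=0,low[1]=1,low[2]=2,low[3]=?,low[4]=4,low[5]=?,low[6]=?,low[7]=1,low[8]=?); scc=(scc[0]=0,scc[1]=?,scc[2]=?,scc[3]=?,scc[4]=1,scc[5]=?,scc[6]=?,scc[7]=?,scc[8]=?)
step 4: low=(low[0]=0,low[1]=1,low[2]=1,low[3]=?,low[4]=4,low[5]=?,low[6]=?,low[7]=1,low[8]=?); scc=(scc[0]=0,scc[1]=?,scc[2]=?,scc[3]=?,scc[4]=1,scc[5]=?,scc[6]=?,scc[7]=?,scc[8]=?)
step 5: low=(low[0]=0,low[1]=1,low[2]=1,low[3]=?,low[4]=4,low[5]=?,low[6]=?,low[7]=1,low[8]=?); scc=(scc[0]=0,scc[1]=2,scc[2]=2,scc[3]=?,scc[4]=1,scc[5]=?,scc[6]=?,scc[7]=2,scc[8]=?)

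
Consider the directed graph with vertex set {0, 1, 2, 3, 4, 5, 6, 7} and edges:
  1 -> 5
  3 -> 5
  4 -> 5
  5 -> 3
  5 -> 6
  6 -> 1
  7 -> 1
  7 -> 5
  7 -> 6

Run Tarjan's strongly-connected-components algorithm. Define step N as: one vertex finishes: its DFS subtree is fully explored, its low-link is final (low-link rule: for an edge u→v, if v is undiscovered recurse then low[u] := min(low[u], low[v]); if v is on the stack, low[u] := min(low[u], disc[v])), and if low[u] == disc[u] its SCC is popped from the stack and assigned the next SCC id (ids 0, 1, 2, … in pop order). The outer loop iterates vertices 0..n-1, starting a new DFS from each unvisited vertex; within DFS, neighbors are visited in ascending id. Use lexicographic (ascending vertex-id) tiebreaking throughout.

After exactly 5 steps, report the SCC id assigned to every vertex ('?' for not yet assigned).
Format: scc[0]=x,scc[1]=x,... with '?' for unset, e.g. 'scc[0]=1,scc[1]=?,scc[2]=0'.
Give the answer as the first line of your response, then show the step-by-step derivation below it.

scc[0]=0,scc[1]=1,scc[2]=?,scc[3]=1,scc[4]=?,scc[5]=1,scc[6]=1,scc[7]=?

step 1: low=(low[0]=0,low[1]=?,low[2]=?,low[3]=?,low[4]=?,low[5]=?,low[6]=?,low[7]=?); scc=(scc[0]=0,scc[1]=?,scc[2]=?,scc[3]=?,scc[4]=?,scc[5]=?,scc[6]=?,scc[7]=?)
step 2: low=(low[0]=0,low[1]=1,low[2]=?,low[3]=2,low[4]=?,low[5]=2,low[6]=?,low[7]=?); scc=(scc[0]=0,scc[1]=?,scc[2]=?,scc[3]=?,scc[4]=?,scc[5]=?,scc[6]=?,scc[7]=?)
step 3: low=(low[0]=0,low[1]=1,low[2]=?,low[3]=2,low[4]=?,low[5]=2,low[6]=1,low[7]=?); scc=(scc[0]=0,scc[1]=?,scc[2]=?,scc[3]=?,scc[4]=?,scc[5]=?,scc[6]=?,scc[7]=?)
step 4: low=(low[0]=0,low[1]=1,low[2]=?,low[3]=2,low[4]=?,low[5]=1,low[6]=1,low[7]=?); scc=(scc[0]=0,scc[1]=?,scc[2]=?,scc[3]=?,scc[4]=?,scc[5]=?,scc[6]=?,scc[7]=?)
step 5: low=(low[0]=0,low[1]=1,low[2]=?,low[3]=2,low[4]=?,low[5]=1,low[6]=1,low[7]=?); scc=(scc[0]=0,scc[1]=1,scc[2]=?,scc[3]=1,scc[4]=?,scc[5]=1,scc[6]=1,scc[7]=?)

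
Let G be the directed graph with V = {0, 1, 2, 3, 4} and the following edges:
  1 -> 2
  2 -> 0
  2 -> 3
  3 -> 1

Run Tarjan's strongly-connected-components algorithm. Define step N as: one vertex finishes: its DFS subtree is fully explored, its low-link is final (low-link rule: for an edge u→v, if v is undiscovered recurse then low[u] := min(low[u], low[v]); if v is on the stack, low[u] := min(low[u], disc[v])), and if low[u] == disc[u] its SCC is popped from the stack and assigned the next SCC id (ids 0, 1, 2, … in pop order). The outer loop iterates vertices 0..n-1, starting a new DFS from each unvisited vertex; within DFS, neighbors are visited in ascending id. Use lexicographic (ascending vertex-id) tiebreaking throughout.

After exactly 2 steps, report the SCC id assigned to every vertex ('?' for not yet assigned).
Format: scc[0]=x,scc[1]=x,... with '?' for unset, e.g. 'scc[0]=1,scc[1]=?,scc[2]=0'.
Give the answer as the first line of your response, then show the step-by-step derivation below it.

scc[0]=0,scc[1]=?,scc[2]=?,scc[3]=?,scc[4]=?

step 1: low=(low[0]=0,low[1]=?,low[2]=?,low[3]=?,low[4]=?); scc=(scc[0]=0,scc[1]=?,scc[2]=?,scc[3]=?,scc[4]=?)
step 2: low=(low[0]=0,low[1]=1,low[2]=2,low[3]=1,low[4]=?); scc=(scc[0]=0,scc[1]=?,scc[2]=?,scc[3]=?,scc[4]=?)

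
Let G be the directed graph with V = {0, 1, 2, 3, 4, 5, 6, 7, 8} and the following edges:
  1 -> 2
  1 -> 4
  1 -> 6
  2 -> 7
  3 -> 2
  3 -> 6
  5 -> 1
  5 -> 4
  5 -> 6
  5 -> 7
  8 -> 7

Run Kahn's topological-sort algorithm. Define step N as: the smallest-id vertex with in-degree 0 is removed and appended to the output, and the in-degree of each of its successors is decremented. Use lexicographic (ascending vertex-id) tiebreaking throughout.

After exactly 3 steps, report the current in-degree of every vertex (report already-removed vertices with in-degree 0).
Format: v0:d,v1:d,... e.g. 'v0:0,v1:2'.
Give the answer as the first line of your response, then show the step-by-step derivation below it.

v0:0,v1:0,v2:1,v3:0,v4:1,v5:0,v6:1,v7:2,v8:0

step 1: output 0; order=[0]; indeg=(0,1,2,0,2,0,3,3,0)
step 2: output 3; order=[0,3]; indeg=(0,1,1,0,2,0,2,3,0)
step 3: output 5; order=[0,3,5]; indeg=(0,0,1,0,1,0,1,2,0)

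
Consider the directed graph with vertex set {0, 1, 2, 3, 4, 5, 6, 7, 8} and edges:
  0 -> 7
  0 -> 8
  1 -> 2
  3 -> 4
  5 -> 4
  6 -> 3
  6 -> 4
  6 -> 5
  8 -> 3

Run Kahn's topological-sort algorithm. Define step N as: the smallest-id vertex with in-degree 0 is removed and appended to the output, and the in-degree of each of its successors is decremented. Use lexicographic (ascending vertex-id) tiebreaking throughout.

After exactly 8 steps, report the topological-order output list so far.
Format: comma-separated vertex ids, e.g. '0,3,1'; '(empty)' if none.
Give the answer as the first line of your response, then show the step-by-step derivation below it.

0,1,2,6,5,7,8,3

step 1: output 0; order=[0]; indeg=(0,0,1,2,3,1,0,0,0)
step 2: output 1; order=[0,1]; indeg=(0,0,0,2,3,1,0,0,0)
step 3: output 2; order=[0,1,2]; indeg=(0,0,0,2,3,1,0,0,0)
step 4: output 6; order=[0,1,2,6]; indeg=(0,0,0,1,2,0,0,0,0)
step 5: output 5; order=[0,1,2,6,5]; indeg=(0,0,0,1,1,0,0,0,0)
step 6: output 7; order=[0,1,2,6,5,7]; indeg=(0,0,0,1,1,0,0,0,0)
step 7: output 8; order=[0,1,2,6,5,7,8]; indeg=(0,0,0,0,1,0,0,0,0)
step 8: output 3; order=[0,1,2,6,5,7,8,3]; indeg=(0,0,0,0,0,0,0,0,0)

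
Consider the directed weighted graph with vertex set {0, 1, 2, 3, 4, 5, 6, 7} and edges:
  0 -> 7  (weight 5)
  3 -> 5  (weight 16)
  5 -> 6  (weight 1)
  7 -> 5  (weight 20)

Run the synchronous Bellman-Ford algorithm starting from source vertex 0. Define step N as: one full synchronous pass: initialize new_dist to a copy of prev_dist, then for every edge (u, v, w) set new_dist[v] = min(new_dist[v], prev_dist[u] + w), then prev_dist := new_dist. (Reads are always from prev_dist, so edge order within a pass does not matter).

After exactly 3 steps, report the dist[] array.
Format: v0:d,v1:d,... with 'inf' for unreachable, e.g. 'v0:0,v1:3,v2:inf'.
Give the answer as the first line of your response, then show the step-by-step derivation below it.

v0:0,v1:inf,v2:inf,v3:inf,v4:inf,v5:25,v6:26,v7:5

step 1: dist = v0:0,v1:inf,v2:inf,v3:inf,v4:inf,v5:inf,v6:inf,v7:5
step 2: dist = v0:0,v1:inf,v2:inf,v3:inf,v4:inf,v5:25,v6:inf,v7:5
step 3: dist = v0:0,v1:inf,v2:inf,v3:inf,v4:inf,v5:25,v6:26,v7:5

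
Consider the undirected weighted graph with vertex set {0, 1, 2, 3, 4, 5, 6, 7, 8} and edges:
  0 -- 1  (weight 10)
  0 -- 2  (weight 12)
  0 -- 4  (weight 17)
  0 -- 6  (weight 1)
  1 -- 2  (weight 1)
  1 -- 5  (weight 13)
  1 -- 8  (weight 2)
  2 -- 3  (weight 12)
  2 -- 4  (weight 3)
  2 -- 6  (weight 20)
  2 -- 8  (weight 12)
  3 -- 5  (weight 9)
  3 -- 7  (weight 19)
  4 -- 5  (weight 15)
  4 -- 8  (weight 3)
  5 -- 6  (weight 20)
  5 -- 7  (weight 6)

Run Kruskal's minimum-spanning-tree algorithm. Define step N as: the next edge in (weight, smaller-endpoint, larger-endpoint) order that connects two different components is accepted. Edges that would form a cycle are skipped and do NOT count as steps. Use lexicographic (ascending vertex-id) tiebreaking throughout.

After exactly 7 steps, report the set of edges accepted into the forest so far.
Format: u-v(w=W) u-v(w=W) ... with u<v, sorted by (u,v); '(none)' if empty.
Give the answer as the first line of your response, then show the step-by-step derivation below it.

0-1(w=10) 0-6(w=1) 1-2(w=1) 1-8(w=2) 2-4(w=3) 3-5(w=9) 5-7(w=6)

step 1: add edge 0-6 (w=1); MST = {0-6(w=1)}
step 2: add edge 1-2 (w=1); MST = {0-6(w=1) 1-2(w=1)}
step 3: add edge 1-8 (w=2); MST = {0-6(w=1) 1-2(w=1) 1-8(w=2)}
step 4: add edge 2-4 (w=3); MST = {0-6(w=1) 1-2(w=1) 1-8(w=2) 2-4(w=3)}
step 5: add edge 5-7 (w=6); MST = {0-6(w=1) 1-2(w=1) 1-8(w=2) 2-4(w=3) 5-7(w=6)}
step 6: add edge 3-5 (w=9); MST = {0-6(w=1) 1-2(w=1) 1-8(w=2) 2-4(w=3) 3-5(w=9) 5-7(w=6)}
step 7: add edge 0-1 (w=10); MST = {0-1(w=10) 0-6(w=1) 1-2(w=1) 1-8(w=2) 2-4(w=3) 3-5(w=9) 5-7(w=6)}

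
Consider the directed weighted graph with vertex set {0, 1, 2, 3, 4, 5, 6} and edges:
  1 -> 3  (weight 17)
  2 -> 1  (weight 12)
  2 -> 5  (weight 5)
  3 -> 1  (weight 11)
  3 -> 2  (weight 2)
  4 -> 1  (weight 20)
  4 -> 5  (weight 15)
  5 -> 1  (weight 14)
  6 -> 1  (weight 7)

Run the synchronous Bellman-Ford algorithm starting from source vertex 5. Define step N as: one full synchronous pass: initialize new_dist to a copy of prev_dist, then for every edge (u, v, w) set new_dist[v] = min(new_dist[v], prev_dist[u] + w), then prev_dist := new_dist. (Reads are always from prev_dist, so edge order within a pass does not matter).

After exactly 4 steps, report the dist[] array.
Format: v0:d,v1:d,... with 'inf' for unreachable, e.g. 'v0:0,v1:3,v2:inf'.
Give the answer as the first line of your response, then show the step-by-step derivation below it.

v0:inf,v1:14,v2:33,v3:31,v4:inf,v5:0,v6:inf

step 1: dist = v0:inf,v1:14,v2:inf,v3:inf,v4:inf,v5:0,v6:inf
step 2: dist = v0:inf,v1:14,v2:inf,v3:31,v4:inf,v5:0,v6:inf
step 3: dist = v0:inf,v1:14,v2:33,v3:31,v4:inf,v5:0,v6:inf
step 4: dist = v0:inf,v1:14,v2:33,v3:31,v4:inf,v5:0,v6:inf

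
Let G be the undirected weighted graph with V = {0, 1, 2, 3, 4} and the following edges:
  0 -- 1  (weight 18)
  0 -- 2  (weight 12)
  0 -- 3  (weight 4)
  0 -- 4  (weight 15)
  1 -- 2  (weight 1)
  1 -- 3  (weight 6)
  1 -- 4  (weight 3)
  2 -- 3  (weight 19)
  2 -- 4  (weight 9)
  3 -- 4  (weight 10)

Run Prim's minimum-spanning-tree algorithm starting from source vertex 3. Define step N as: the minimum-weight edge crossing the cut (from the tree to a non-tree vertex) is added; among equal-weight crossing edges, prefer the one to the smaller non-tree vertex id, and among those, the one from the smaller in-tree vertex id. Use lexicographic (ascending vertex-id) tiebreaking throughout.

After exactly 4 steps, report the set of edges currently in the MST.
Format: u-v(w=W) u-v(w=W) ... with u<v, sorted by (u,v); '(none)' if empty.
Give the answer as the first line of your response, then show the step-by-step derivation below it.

0-3(w=4) 1-2(w=1) 1-3(w=6) 1-4(w=3)

step 1: add edge 0-3 (w=4); MST = {0-3(w=4)}
step 2: add edge 1-3 (w=6); MST = {0-3(w=4) 1-3(w=6)}
step 3: add edge 1-2 (w=1); MST = {0-3(w=4) 1-2(w=1) 1-3(w=6)}
step 4: add edge 1-4 (w=3); MST = {0-3(w=4) 1-2(w=1) 1-3(w=6) 1-4(w=3)}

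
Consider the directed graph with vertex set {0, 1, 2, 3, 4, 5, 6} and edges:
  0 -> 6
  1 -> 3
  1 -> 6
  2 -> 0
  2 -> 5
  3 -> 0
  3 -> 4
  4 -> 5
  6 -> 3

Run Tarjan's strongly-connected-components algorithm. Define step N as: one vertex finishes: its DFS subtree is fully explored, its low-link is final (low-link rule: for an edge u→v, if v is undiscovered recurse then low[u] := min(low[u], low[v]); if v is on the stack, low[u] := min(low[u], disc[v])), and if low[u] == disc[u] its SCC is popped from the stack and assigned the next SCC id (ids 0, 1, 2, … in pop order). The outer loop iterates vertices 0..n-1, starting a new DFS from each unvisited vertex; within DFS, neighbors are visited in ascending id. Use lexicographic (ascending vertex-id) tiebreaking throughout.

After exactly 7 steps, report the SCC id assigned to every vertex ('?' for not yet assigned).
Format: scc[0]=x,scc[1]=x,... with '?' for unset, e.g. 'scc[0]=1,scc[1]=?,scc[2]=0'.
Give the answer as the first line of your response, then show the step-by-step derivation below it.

scc[0]=2,scc[1]=3,scc[2]=4,scc[3]=2,scc[4]=1,scc[5]=0,scc[6]=2

step 1: low=(low[0]=0,low[1]=?,low[2]=?,low[3]=0,low[4]=3,low[5]=4,low[6]=1); scc=(scc[0]=?,scc[1]=?,scc[2]=?,scc[3]=?,scc[4]=?,scc[5]=0,scc[6]=?)
step 2: low=(low[0]=0,low[1]=?,low[2]=?,low[3]=0,low[4]=3,low[5]=4,low[6]=1); scc=(scc[0]=?,scc[1]=?,scc[2]=?,scc[3]=?,scc[4]=1,scc[5]=0,scc[6]=?)
step 3: low=(low[0]=0,low[1]=?,low[2]=?,low[3]=0,low[4]=3,low[5]=4,low[6]=1); scc=(scc[0]=?,scc[1]=?,scc[2]=?,scc[3]=?,scc[4]=1,scc[5]=0,scc[6]=?)
step 4: low=(low[0]=0,low[1]=?,low[2]=?,low[3]=0,low[4]=3,low[5]=4,low[6]=0); scc=(scc[0]=?,scc[1]=?,scc[2]=?,scc[3]=?,scc[4]=1,scc[5]=0,scc[6]=?)
step 5: low=(low[0]=0,low[1]=?,low[2]=?,low[3]=0,low[4]=3,low[5]=4,low[6]=0); scc=(scc[0]=2,scc[1]=?,scc[2]=?,scc[3]=2,scc[4]=1,scc[5]=0,scc[6]=2)
step 6: low=(low[0]=0,low[1]=5,low[2]=?,low[3]=0,low[4]=3,low[5]=4,low[6]=0); scc=(scc[0]=2,scc[1]=3,scc[2]=?,scc[3]=2,scc[4]=1,scc[5]=0,scc[6]=2)
step 7: low=(low[0]=0,low[1]=5,low[2]=6,low[3]=0,low[4]=3,low[5]=4,low[6]=0); scc=(scc[0]=2,scc[1]=3,scc[2]=4,scc[3]=2,scc[4]=1,scc[5]=0,scc[6]=2)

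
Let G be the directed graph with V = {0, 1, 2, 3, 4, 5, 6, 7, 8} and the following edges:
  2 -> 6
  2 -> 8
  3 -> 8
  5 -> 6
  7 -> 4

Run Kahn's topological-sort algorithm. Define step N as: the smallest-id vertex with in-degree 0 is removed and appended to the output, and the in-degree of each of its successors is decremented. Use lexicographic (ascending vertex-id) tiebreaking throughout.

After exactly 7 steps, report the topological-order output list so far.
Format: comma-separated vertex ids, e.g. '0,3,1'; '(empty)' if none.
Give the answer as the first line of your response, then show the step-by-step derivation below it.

0,1,2,3,5,6,7

step 1: output 0; order=[0]; indeg=(0,0,0,0,1,0,2,0,2)
step 2: output 1; order=[0,1]; indeg=(0,0,0,0,1,0,2,0,2)
step 3: output 2; order=[0,1,2]; indeg=(0,0,0,0,1,0,1,0,1)
step 4: output 3; order=[0,1,2,3]; indeg=(0,0,0,0,1,0,1,0,0)
step 5: output 5; order=[0,1,2,3,5]; indeg=(0,0,0,0,1,0,0,0,0)
step 6: output 6; order=[0,1,2,3,5,6]; indeg=(0,0,0,0,1,0,0,0,0)
step 7: output 7; order=[0,1,2,3,5,6,7]; indeg=(0,0,0,0,0,0,0,0,0)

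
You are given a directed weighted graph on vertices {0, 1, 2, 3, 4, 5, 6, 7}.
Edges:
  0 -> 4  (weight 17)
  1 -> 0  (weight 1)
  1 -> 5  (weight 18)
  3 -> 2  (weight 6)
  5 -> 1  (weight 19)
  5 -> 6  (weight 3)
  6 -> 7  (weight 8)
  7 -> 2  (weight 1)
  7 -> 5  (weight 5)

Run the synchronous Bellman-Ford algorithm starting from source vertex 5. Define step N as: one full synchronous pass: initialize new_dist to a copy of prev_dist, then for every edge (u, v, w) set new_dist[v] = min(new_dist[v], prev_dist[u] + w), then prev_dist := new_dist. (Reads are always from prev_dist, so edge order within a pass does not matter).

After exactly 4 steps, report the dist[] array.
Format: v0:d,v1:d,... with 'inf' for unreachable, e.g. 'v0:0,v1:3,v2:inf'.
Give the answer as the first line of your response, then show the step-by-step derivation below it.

v0:20,v1:19,v2:12,v3:inf,v4:37,v5:0,v6:3,v7:11

step 1: dist = v0:inf,v1:19,v2:inf,v3:inf,v4:inf,v5:0,v6:3,v7:inf
step 2: dist = v0:20,v1:19,v2:inf,v3:inf,v4:inf,v5:0,v6:3,v7:11
step 3: dist = v0:20,v1:19,v2:12,v3:inf,v4:37,v5:0,v6:3,v7:11
step 4: dist = v0:20,v1:19,v2:12,v3:inf,v4:37,v5:0,v6:3,v7:11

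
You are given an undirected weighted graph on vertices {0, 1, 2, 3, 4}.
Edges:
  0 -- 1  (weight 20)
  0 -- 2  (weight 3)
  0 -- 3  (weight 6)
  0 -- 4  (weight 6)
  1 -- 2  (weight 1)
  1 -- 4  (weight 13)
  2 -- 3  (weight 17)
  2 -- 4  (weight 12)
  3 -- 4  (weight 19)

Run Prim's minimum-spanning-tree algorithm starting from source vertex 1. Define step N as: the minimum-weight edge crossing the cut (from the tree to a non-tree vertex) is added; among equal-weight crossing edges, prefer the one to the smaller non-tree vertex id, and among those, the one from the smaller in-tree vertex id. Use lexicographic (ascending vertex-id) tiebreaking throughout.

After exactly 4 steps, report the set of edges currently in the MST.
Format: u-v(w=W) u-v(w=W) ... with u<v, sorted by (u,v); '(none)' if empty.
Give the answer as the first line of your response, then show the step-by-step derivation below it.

0-2(w=3) 0-3(w=6) 0-4(w=6) 1-2(w=1)

step 1: add edge 1-2 (w=1); MST = {1-2(w=1)}
step 2: add edge 0-2 (w=3); MST = {0-2(w=3) 1-2(w=1)}
step 3: add edge 0-3 (w=6); MST = {0-2(w=3) 0-3(w=6) 1-2(w=1)}
step 4: add edge 0-4 (w=6); MST = {0-2(w=3) 0-3(w=6) 0-4(w=6) 1-2(w=1)}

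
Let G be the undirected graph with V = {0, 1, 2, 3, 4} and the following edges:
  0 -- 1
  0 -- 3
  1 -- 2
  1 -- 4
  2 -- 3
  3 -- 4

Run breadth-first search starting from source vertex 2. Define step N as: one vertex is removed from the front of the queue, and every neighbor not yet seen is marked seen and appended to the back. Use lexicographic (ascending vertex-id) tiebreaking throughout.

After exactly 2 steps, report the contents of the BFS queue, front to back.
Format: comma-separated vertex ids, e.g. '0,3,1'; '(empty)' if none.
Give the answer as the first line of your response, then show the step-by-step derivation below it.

3,0,4

step 1: dequeue 2; queue=[1,3]; order=2
step 2: dequeue 1; queue=[3,0,4]; order=2,1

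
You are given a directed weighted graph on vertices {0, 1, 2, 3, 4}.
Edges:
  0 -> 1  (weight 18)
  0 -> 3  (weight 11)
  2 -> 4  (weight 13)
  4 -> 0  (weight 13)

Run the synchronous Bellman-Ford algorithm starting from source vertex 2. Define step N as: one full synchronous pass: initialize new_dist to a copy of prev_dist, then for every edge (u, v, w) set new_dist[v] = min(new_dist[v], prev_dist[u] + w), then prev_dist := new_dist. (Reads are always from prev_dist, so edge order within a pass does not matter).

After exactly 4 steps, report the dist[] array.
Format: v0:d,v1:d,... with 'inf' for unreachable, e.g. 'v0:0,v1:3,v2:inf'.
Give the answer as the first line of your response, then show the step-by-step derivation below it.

v0:26,v1:44,v2:0,v3:37,v4:13

step 1: dist = v0:inf,v1:inf,v2:0,v3:inf,v4:13
step 2: dist = v0:26,v1:inf,v2:0,v3:inf,v4:13
step 3: dist = v0:26,v1:44,v2:0,v3:37,v4:13
step 4: dist = v0:26,v1:44,v2:0,v3:37,v4:13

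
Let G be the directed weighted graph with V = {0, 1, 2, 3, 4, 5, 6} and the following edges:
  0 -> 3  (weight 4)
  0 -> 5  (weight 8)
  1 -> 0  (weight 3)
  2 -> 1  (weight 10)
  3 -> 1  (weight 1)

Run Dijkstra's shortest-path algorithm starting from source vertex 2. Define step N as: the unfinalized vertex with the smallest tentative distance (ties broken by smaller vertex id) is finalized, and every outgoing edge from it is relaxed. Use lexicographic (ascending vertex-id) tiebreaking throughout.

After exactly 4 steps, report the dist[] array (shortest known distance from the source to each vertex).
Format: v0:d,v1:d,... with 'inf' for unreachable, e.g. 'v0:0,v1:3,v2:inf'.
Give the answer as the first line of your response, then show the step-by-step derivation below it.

v0:13,v1:10,v2:0,v3:17,v4:inf,v5:21,v6:inf

step 1: dist = v0:inf,v1:10,v2:0,v3:inf,v4:inf,v5:inf,v6:inf
step 2: dist = v0:13,v1:10,v2:0,v3:inf,v4:inf,v5:inf,v6:inf
step 3: dist = v0:13,v1:10,v2:0,v3:17,v4:inf,v5:21,v6:inf
step 4: dist = v0:13,v1:10,v2:0,v3:17,v4:inf,v5:21,v6:inf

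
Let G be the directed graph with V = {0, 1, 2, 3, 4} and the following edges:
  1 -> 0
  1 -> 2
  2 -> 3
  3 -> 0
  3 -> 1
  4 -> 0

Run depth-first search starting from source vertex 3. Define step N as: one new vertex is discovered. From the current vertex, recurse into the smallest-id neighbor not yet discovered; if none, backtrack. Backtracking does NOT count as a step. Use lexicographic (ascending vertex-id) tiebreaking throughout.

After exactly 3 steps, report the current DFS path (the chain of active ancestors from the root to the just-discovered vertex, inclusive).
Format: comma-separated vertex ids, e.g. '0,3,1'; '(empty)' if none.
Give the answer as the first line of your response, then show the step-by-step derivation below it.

3,1

step 1: discover 3; path=3; order=3
step 2: discover 0; path=3>0; order=3,0
step 3: discover 1; path=3>1; order=3,0,1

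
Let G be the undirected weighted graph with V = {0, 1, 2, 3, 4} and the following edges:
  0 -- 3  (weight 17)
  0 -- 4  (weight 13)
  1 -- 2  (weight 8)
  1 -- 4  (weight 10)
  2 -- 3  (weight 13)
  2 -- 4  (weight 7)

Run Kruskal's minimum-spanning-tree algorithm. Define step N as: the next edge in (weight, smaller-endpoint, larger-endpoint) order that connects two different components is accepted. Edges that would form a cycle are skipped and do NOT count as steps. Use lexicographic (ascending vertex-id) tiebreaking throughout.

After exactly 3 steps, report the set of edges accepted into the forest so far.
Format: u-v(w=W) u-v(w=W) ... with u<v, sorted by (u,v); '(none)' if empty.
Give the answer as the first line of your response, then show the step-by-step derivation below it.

0-4(w=13) 1-2(w=8) 2-4(w=7)

step 1: add edge 2-4 (w=7); MST = {2-4(w=7)}
step 2: add edge 1-2 (w=8); MST = {1-2(w=8) 2-4(w=7)}
step 3: add edge 0-4 (w=13); MST = {0-4(w=13) 1-2(w=8) 2-4(w=7)}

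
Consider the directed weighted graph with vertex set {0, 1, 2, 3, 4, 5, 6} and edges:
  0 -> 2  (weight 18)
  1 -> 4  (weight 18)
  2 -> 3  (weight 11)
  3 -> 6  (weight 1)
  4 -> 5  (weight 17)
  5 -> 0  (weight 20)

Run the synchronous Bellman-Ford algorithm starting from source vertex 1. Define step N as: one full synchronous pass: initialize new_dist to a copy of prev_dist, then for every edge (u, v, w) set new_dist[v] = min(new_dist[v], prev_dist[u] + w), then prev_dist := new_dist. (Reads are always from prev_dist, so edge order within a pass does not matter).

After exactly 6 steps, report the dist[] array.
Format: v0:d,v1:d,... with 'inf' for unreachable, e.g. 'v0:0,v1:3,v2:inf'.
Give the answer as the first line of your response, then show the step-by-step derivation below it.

v0:55,v1:0,v2:73,v3:84,v4:18,v5:35,v6:85

step 1: dist = v0:inf,v1:0,v2:inf,v3:inf,v4:18,v5:inf,v6:inf
step 2: dist = v0:inf,v1:0,v2:inf,v3:inf,v4:18,v5:35,v6:inf
step 3: dist = v0:55,v1:0,v2:inf,v3:inf,v4:18,v5:35,v6:inf
step 4: dist = v0:55,v1:0,v2:73,v3:inf,v4:18,v5:35,v6:inf
step 5: dist = v0:55,v1:0,v2:73,v3:84,v4:18,v5:35,v6:inf
step 6: dist = v0:55,v1:0,v2:73,v3:84,v4:18,v5:35,v6:85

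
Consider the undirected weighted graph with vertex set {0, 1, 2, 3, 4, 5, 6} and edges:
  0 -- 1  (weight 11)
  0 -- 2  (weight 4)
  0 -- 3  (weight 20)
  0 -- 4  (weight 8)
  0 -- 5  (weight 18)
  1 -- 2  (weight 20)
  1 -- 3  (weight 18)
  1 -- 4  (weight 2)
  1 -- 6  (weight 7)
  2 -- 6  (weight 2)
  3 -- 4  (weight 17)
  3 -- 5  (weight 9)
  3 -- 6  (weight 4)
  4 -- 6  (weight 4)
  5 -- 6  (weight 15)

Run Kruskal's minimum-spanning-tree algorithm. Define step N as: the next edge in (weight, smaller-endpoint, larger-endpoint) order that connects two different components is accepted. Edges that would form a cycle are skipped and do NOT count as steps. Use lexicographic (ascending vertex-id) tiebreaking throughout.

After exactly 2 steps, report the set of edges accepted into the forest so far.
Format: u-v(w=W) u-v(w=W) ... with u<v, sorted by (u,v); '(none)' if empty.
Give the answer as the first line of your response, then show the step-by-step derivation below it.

1-4(w=2) 2-6(w=2)

step 1: add edge 1-4 (w=2); MST = {1-4(w=2)}
step 2: add edge 2-6 (w=2); MST = {1-4(w=2) 2-6(w=2)}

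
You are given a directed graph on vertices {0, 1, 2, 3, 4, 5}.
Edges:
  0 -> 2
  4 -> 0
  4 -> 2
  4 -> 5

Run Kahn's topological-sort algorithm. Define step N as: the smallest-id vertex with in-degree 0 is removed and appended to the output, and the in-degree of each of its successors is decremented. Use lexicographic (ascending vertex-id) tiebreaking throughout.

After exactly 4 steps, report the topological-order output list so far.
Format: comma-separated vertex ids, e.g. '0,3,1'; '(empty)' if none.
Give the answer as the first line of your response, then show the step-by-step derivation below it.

1,3,4,0

step 1: output 1; order=[1]; indeg=(1,0,2,0,0,1)
step 2: output 3; order=[1,3]; indeg=(1,0,2,0,0,1)
step 3: output 4; order=[1,3,4]; indeg=(0,0,1,0,0,0)
step 4: output 0; order=[1,3,4,0]; indeg=(0,0,0,0,0,0)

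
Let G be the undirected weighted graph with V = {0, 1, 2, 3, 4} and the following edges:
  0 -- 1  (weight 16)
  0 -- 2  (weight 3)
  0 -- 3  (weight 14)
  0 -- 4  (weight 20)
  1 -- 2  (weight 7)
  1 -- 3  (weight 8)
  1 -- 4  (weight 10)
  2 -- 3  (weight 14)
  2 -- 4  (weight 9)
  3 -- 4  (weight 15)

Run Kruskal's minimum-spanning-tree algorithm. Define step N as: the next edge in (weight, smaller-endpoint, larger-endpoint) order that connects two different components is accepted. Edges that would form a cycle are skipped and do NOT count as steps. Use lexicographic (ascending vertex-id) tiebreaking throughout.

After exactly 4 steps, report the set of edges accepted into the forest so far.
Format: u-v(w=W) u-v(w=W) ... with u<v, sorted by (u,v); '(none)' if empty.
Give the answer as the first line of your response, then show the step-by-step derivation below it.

0-2(w=3) 1-2(w=7) 1-3(w=8) 2-4(w=9)

step 1: add edge 0-2 (w=3); MST = {0-2(w=3)}
step 2: add edge 1-2 (w=7); MST = {0-2(w=3) 1-2(w=7)}
step 3: add edge 1-3 (w=8); MST = {0-2(w=3) 1-2(w=7) 1-3(w=8)}
step 4: add edge 2-4 (w=9); MST = {0-2(w=3) 1-2(w=7) 1-3(w=8) 2-4(w=9)}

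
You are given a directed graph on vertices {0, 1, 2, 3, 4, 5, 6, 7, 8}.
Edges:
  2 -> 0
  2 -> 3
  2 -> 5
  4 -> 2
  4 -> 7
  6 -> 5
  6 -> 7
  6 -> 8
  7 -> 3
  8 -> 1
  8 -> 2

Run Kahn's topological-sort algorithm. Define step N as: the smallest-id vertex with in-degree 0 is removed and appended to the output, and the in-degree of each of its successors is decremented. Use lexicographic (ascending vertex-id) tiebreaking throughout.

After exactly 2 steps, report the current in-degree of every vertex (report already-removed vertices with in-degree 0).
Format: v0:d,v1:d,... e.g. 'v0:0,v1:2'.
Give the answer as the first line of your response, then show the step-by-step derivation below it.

v0:1,v1:1,v2:1,v3:2,v4:0,v5:1,v6:0,v7:0,v8:0

step 1: output 4; order=[4]; indeg=(1,1,1,2,0,2,0,1,1)
step 2: output 6; order=[4,6]; indeg=(1,1,1,2,0,1,0,0,0)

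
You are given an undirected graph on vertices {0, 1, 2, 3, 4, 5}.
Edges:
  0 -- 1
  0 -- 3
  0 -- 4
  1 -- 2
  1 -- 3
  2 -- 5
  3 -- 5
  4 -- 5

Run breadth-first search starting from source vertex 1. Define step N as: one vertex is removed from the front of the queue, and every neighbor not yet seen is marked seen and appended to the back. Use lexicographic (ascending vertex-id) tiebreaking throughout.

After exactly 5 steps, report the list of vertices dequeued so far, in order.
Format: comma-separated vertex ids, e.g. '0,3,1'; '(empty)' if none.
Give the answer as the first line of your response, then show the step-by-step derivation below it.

1,0,2,3,4

step 1: dequeue 1; queue=[0,2,3]; order=1
step 2: dequeue 0; queue=[2,3,4]; order=1,0
step 3: dequeue 2; queue=[3,4,5]; order=1,0,2
step 4: dequeue 3; queue=[4,5]; order=1,0,2,3
step 5: dequeue 4; queue=[5]; order=1,0,2,3,4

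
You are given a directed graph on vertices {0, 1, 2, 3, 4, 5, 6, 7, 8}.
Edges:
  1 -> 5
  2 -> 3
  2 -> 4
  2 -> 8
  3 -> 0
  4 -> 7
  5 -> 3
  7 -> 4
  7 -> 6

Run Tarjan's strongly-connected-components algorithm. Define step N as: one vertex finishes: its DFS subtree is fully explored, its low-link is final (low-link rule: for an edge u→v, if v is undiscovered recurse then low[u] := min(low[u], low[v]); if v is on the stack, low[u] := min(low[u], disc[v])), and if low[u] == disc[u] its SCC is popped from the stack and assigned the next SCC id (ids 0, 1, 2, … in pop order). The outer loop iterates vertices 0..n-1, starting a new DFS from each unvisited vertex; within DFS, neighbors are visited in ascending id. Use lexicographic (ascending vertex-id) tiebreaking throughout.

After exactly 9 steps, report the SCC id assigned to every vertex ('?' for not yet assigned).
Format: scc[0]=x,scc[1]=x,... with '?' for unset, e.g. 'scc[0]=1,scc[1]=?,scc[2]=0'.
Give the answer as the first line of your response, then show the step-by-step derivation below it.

scc[0]=0,scc[1]=3,scc[2]=7,scc[3]=1,scc[4]=5,scc[5]=2,scc[6]=4,scc[7]=5,scc[8]=6

step 1: low=(low[0]=0,low[1]=?,low[2]=?,low[3]=?,low[4]=?,low[5]=?,low[6]=?,low[7]=?,low[8]=?); scc=(scc[0]=0,scc[1]=?,scc[2]=?,scc[3]=?,scc[4]=?,scc[5]=?,scc[6]=?,scc[7]=?,scc[8]=?)
step 2: low=(low[0]=0,low[1]=1,low[2]=?,low[3]=3,low[4]=?,low[5]=2,low[6]=?,low[7]=?,low[8]=?); scc=(scc[0]=0,scc[1]=?,scc[2]=?,scc[3]=1,scc[4]=?,scc[5]=?,scc[6]=?,scc[7]=?,scc[8]=?)
step 3: low=(low[0]=0,low[1]=1,low[2]=?,low[3]=3,low[4]=?,low[5]=2,low[6]=?,low[7]=?,low[8]=?); scc=(scc[0]=0,scc[1]=?,scc[2]=?,scc[3]=1,scc[4]=?,scc[5]=2,scc[6]=?,scc[7]=?,scc[8]=?)
step 4: low=(low[0]=0,low[1]=1,low[2]=?,low[3]=3,low[4]=?,low[5]=2,low[6]=?,low[7]=?,low[8]=?); scc=(scc[0]=0,scc[1]=3,scc[2]=?,scc[3]=1,scc[4]=?,scc[5]=2,scc[6]=?,scc[7]=?,scc[8]=?)
step 5: low=(low[0]=0,low[1]=1,low[2]=4,low[3]=3,low[4]=5,low[5]=2,low[6]=7,low[7]=5,low[8]=?); scc=(scc[0]=0,scc[1]=3,scc[2]=?,scc[3]=1,scc[4]=?,scc[5]=2,scc[6]=4,scc[7]=?,scc[8]=?)
step 6: low=(low[0]=0,low[1]=1,low[2]=4,low[3]=3,low[4]=5,low[5]=2,low[6]=7,low[7]=5,low[8]=?); scc=(scc[0]=0,scc[1]=3,scc[2]=?,scc[3]=1,scc[4]=?,scc[5]=2,scc[6]=4,scc[7]=?,scc[8]=?)
step 7: low=(low[0]=0,low[1]=1,low[2]=4,low[3]=3,low[4]=5,low[5]=2,low[6]=7,low[7]=5,low[8]=?); scc=(scc[0]=0,scc[1]=3,scc[2]=?,scc[3]=1,scc[4]=5,scc[5]=2,scc[6]=4,scc[7]=5,scc[8]=?)
step 8: low=(low[0]=0,low[1]=1,low[2]=4,low[3]=3,low[4]=5,low[5]=2,low[6]=7,low[7]=5,low[8]=8); scc=(scc[0]=0,scc[1]=3,scc[2]=?,scc[3]=1,scc[4]=5,scc[5]=2,scc[6]=4,scc[7]=5,scc[8]=6)
step 9: low=(low[0]=0,low[1]=1,low[2]=4,low[3]=3,low[4]=5,low[5]=2,low[6]=7,low[7]=5,low[8]=8); scc=(scc[0]=0,scc[1]=3,scc[2]=7,scc[3]=1,scc[4]=5,scc[5]=2,scc[6]=4,scc[7]=5,scc[8]=6)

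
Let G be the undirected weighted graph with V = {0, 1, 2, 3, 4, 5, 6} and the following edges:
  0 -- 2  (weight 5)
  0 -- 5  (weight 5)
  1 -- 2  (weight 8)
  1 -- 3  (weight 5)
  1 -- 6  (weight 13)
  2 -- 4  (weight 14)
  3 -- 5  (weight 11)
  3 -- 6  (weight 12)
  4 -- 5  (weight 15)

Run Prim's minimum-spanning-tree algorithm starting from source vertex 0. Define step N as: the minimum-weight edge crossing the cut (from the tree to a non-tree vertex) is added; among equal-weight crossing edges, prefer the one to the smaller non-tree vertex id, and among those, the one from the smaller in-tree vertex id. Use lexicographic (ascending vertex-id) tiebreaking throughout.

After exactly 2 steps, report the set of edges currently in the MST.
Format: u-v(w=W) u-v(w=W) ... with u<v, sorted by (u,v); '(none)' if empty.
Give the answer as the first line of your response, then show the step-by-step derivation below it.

0-2(w=5) 0-5(w=5)

step 1: add edge 0-2 (w=5); MST = {0-2(w=5)}
step 2: add edge 0-5 (w=5); MST = {0-2(w=5) 0-5(w=5)}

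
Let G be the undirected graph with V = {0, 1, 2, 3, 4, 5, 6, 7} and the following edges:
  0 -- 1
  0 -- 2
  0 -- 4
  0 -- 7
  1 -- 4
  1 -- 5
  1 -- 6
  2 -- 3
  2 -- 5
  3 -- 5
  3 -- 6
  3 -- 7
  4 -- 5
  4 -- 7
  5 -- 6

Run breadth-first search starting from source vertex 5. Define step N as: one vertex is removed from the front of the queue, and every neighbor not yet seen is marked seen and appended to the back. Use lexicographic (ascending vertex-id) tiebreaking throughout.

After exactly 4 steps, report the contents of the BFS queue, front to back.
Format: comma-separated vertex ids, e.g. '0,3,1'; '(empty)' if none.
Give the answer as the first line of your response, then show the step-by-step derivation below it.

4,6,0,7

step 1: dequeue 5; queue=[1,2,3,4,6]; order=5
step 2: dequeue 1; queue=[2,3,4,6,0]; order=5,1
step 3: dequeue 2; queue=[3,4,6,0]; order=5,1,2
step 4: dequeue 3; queue=[4,6,0,7]; order=5,1,2,3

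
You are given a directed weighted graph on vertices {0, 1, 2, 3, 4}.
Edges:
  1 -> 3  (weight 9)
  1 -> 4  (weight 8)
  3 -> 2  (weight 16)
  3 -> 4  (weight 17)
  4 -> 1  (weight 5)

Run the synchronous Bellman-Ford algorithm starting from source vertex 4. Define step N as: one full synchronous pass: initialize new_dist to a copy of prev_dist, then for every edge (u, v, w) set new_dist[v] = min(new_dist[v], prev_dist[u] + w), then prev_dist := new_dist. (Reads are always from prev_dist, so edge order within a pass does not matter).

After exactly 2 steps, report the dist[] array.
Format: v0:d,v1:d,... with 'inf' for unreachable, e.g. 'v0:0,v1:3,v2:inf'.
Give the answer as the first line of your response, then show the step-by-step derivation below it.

v0:inf,v1:5,v2:inf,v3:14,v4:0

step 1: dist = v0:inf,v1:5,v2:inf,v3:inf,v4:0
step 2: dist = v0:inf,v1:5,v2:inf,v3:14,v4:0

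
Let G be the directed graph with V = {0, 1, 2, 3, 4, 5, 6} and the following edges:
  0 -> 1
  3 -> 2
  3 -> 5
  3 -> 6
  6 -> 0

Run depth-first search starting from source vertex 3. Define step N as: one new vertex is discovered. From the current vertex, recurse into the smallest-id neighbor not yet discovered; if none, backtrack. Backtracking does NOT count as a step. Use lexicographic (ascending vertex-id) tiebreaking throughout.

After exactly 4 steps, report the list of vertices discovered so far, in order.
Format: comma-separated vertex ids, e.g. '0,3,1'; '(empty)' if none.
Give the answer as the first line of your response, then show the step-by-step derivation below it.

3,2,5,6

step 1: discover 3; path=3; order=3
step 2: discover 2; path=3>2; order=3,2
step 3: discover 5; path=3>5; order=3,2,5
step 4: discover 6; path=3>6; order=3,2,5,6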